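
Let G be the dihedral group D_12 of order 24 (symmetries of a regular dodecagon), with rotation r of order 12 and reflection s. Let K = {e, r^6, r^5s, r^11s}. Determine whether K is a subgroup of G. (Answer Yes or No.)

Yes

|K| = 4 divides |G| = 24, consistent with Lagrange.
K contains the identity, every element's inverse is in K, and K is closed under ·: it is a subgroup.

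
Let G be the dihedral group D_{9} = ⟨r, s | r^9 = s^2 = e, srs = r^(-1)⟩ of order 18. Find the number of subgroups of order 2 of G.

9

|G| = 18 and 2 | 18, so subgroups of order 2 are possible by Lagrange.
The subgroups of order 2 are: {e, r^2s}; {e, r^3s}; {e, r^4s}; {e, r^5s}; … (9 in all).
So G has 9 subgroups of order 2.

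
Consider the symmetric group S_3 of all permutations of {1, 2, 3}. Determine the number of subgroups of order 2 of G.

3

|G| = 6 and 2 | 6, so subgroups of order 2 are possible by Lagrange.
The subgroups of order 2 are: {e, (1 2)}; {e, (1 3)}; {e, (2 3)}.
So G has 3 subgroups of order 2.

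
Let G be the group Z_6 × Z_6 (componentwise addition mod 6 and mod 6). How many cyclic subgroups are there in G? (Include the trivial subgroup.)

Each element a generates a cyclic subgroup ⟨a⟩; distinct elements may generate the same one (a cyclic group of order d has φ(d) generators).
Cyclic subgroups by order — order 1: 1; order 2: 3; order 3: 4; order 6: 12.
Total: 20.

20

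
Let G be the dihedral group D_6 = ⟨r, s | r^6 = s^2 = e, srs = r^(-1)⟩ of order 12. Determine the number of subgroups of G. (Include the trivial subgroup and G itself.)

|G| = 12, so by Lagrange every subgroup order divides 12. Divisors: 1, 2, 3, 4, 6, 12.
Subgroups by order — order 1: 1; order 2: 7; order 3: 1; order 4: 3; order 6: 3; order 12: 1.
Total: 1 + 7 + 1 + 3 + 3 + 1 = 16.

16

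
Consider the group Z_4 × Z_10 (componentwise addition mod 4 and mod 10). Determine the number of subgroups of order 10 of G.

|G| = 40 and 10 | 40, so subgroups of order 10 are possible by Lagrange.
The subgroups of order 10 are: {(0,0), (0,1), (0,2), (0,3), (0,4), (0,5), (0,6), (0,7), (0,8), (0,9)}; {(0,0), (0,2), (0,4), (0,6), (0,8), (2,0), (2,2), (2,4), (2,6), (2,8)}; {(0,0), (0,2), (0,4), (0,6), (0,8), (2,1), (2,3), (2,5), (2,7), (2,9)}.
So G has 3 subgroups of order 10.

3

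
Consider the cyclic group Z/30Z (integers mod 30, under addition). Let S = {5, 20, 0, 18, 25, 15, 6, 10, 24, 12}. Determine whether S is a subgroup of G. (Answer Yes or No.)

Closure fails: 5 + 6 = 11 ∉ S. So S is not a subgroup.

No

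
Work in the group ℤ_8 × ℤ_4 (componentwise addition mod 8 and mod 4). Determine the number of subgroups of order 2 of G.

|G| = 32 and 2 | 32, so subgroups of order 2 are possible by Lagrange.
The subgroups of order 2 are: {(0,0), (0,2)}; {(0,0), (4,0)}; {(0,0), (4,2)}.
So G has 3 subgroups of order 2.

3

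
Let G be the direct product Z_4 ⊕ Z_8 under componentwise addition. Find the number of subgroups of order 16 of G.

3

|G| = 32 and 16 | 32, so subgroups of order 16 are possible by Lagrange.
The subgroups of order 16 are: {(0,0), (0,1), (0,2), (0,3), (0,4), (0,5), (0,6), (0,7), (2,0), (2,1), (2,2), (2,3), (2,4), (2,5), (2,6), (2,7)}; {(0,0), (0,2), (0,4), (0,6), (1,0), (1,2), (1,4), (1,6), (2,0), (2,2), (2,4), (2,6), (3,0), (3,2), (3,4), (3,6)}; {(0,0), (0,2), (0,4), (0,6), (1,1), (1,3), (1,5), (1,7), (2,0), (2,2), (2,4), (2,6), (3,1), (3,3), (3,5), (3,7)}.
So G has 3 subgroups of order 16.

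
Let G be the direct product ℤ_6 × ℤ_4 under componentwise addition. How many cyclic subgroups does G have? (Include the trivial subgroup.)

12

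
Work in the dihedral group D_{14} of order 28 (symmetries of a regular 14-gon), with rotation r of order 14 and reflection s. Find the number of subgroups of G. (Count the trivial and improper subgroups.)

|G| = 28, so by Lagrange every subgroup order divides 28. Divisors: 1, 2, 4, 7, 14, 28.
Subgroups by order — order 1: 1; order 2: 15; order 4: 7; order 7: 1; order 14: 3; order 28: 1.
Total: 1 + 15 + 7 + 1 + 3 + 1 = 28.

28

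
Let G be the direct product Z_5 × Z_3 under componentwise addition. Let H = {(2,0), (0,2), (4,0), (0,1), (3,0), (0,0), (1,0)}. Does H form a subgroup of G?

No

|H| = 7 does not divide |G| = 15, so by Lagrange H is not a subgroup.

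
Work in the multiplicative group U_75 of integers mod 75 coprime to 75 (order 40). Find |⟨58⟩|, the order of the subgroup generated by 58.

20

Compute successive powers of 58 mod 75: 58, 64, 37, 46, 43, 19, 52, 16, …; 58^20 ≡ 1 (mod 75).
So |⟨58⟩| = 20.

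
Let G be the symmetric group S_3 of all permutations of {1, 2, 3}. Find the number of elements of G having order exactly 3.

2

The elements of order 3 are: (1 2 3), (1 3 2).
That's 2.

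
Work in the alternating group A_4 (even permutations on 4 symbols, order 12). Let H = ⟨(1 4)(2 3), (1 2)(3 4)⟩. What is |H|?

4

|⟨(1 4)(2 3)⟩| = 2 and |⟨(1 2)(3 4)⟩| = 2, so |H| is a multiple of lcm(2, 2) = 2 and divides |G| = 12.
Closing under the operation: H = {e, (1 2)(3 4), (1 3)(2 4), (1 4)(2 3)}, so |H| = 4.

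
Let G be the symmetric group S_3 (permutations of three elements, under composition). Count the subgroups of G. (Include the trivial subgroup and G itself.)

|G| = 6, so by Lagrange every subgroup order divides 6. Divisors: 1, 2, 3, 6.
Subgroups by order — order 1: 1; order 2: 3; order 3: 1; order 6: 1.
Total: 1 + 3 + 1 + 1 = 6.

6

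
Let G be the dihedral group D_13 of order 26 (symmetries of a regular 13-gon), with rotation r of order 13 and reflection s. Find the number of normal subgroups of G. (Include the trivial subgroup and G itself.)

3

G has 16 subgroups. Checking conjugation-invariance by order — order 1: 1/1 normal; order 2: 0/13 normal; order 13: 1/1 normal; order 26: 1/1 normal.
Total normal subgroups: 3.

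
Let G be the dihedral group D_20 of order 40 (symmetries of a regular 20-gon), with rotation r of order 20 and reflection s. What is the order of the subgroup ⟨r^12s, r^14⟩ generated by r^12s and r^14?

|⟨r^12s⟩| = 2 and |⟨r^14⟩| = 10, so |H| is a multiple of lcm(2, 10) = 10 and divides |G| = 40.
Closing under the operation: H = {e, r^2, r^4, r^6, r^8, r^10, r^12, r^14, r^16, r^18, s, r^2s, r^4s, r^6s, r^8s, r^10s, r^12s, r^14s, r^16s, r^18s}, so |H| = 20.

20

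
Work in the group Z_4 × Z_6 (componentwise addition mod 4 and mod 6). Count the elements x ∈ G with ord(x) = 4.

4

An element (a,b) has order lcm(ord(a), ord(b)); count pairs with lcm equal to 4.
Enumerating gives 4 such elements.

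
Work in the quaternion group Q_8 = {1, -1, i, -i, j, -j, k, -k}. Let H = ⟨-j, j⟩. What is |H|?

4

|⟨-j⟩| = 4 and |⟨j⟩| = 4, so |H| is a multiple of lcm(4, 4) = 4 and divides |G| = 8.
Closing under the operation: H = {1, -1, j, -j}, so |H| = 4.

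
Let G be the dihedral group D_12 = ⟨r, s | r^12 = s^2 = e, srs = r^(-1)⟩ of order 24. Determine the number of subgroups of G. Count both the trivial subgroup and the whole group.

34

|G| = 24, so by Lagrange every subgroup order divides 24. Divisors: 1, 2, 3, 4, 6, 8, 12, 24.
Subgroups by order — order 1: 1; order 2: 13; order 3: 1; order 4: 7; order 6: 5; order 8: 3; order 12: 3; order 24: 1.
Total: 1 + 13 + 1 + 7 + 5 + 3 + 3 + 1 = 34.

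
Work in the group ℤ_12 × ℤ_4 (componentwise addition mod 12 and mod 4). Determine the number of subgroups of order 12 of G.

7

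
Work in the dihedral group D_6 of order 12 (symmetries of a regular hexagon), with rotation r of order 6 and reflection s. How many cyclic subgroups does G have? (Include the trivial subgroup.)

Group the elements of G by the cyclic subgroup they generate; each cyclic subgroup of order d accounts for φ(d) elements.
Cyclic subgroups by order — order 1: 1; order 2: 7; order 3: 1; order 6: 1.
Total: 10.

10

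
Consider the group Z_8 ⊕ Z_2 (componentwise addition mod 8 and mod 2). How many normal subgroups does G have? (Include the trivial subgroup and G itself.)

G is abelian, so every subgroup is normal.
G has 11 subgroups in total, hence 11 normal subgroups.

11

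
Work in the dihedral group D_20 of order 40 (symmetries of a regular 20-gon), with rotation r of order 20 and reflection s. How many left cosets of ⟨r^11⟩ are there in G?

|⟨r^11⟩| = 20 and |G| = 40.
By Lagrange, [G : H] = |G|/|H| = 40/20 = 2.

2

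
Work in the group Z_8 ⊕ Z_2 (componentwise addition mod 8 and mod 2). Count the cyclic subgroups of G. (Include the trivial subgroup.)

Each element a generates a cyclic subgroup ⟨a⟩; distinct elements may generate the same one (a cyclic group of order d has φ(d) generators).
Cyclic subgroups by order — order 1: 1; order 2: 3; order 4: 2; order 8: 2.
Total: 8.

8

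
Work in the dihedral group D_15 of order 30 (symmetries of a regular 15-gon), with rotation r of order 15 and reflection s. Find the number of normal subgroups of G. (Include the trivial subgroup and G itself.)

5

G has 28 subgroups. Checking conjugation-invariance by order — order 1: 1/1 normal; order 2: 0/15 normal; order 3: 1/1 normal; order 5: 1/1 normal; order 6: 0/5 normal; order 10: 0/3 normal; order 15: 1/1 normal; order 30: 1/1 normal.
Total normal subgroups: 5.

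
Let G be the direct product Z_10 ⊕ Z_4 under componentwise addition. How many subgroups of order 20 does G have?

|G| = 40 and 20 | 40, so subgroups of order 20 are possible by Lagrange.
The subgroups of order 20 are: {(0,0), (0,1), (0,2), (0,3), (2,0), (2,1), (2,2), (2,3), (4,0), (4,1), (4,2), (4,3), (6,0), (6,1), (6,2), (6,3), (8,0), (8,1), (8,2), (8,3)}; {(0,0), (0,2), (1,0), (1,2), (2,0), (2,2), (3,0), (3,2), (4,0), (4,2), (5,0), (5,2), (6,0), (6,2), (7,0), (7,2), (8,0), (8,2), (9,0), (9,2)}; {(0,0), (0,2), (1,1), (1,3), (2,0), (2,2), (3,1), (3,3), (4,0), (4,2), (5,1), (5,3), (6,0), (6,2), (7,1), (7,3), (8,0), (8,2), (9,1), (9,3)}.
So G has 3 subgroups of order 20.

3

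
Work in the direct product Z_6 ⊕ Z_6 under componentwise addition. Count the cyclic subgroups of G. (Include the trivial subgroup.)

Each element a generates a cyclic subgroup ⟨a⟩; distinct elements may generate the same one (a cyclic group of order d has φ(d) generators).
Cyclic subgroups by order — order 1: 1; order 2: 3; order 3: 4; order 6: 12.
Total: 20.

20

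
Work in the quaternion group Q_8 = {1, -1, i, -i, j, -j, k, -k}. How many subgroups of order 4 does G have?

3

|G| = 8 and 4 | 8, so subgroups of order 4 are possible by Lagrange.
The subgroups of order 4 are: {1, -1, i, -i}; {1, -1, j, -j}; {1, -1, k, -k}.
So G has 3 subgroups of order 4.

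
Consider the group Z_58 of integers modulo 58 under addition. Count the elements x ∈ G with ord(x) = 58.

In a cyclic group of order 58, the number of elements of order d (for d | 58) is φ(d).
φ(58) = 28.

28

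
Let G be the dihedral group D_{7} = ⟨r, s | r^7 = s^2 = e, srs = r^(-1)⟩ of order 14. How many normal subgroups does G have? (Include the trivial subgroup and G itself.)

G has 10 subgroups. Checking conjugation-invariance by order — order 1: 1/1 normal; order 2: 0/7 normal; order 7: 1/1 normal; order 14: 1/1 normal.
Total normal subgroups: 3.

3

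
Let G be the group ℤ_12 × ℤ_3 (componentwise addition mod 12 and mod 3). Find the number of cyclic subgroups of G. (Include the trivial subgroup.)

15

Group the elements of G by the cyclic subgroup they generate; each cyclic subgroup of order d accounts for φ(d) elements.
Cyclic subgroups by order — order 1: 1; order 2: 1; order 3: 4; order 4: 1; order 6: 4; order 12: 4.
Total: 15.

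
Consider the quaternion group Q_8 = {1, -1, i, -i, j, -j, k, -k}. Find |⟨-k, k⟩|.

4

|⟨-k⟩| = 4 and |⟨k⟩| = 4, so |H| is a multiple of lcm(4, 4) = 4 and divides |G| = 8.
Closing under the operation: H = {1, -1, k, -k}, so |H| = 4.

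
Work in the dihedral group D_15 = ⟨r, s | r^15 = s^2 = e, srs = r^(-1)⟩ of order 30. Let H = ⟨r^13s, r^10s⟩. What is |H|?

10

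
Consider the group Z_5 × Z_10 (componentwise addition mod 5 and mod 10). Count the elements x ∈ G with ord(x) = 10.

An element (a,b) has order lcm(ord(a), ord(b)); count pairs with lcm equal to 10.
Enumerating gives 24 such elements.

24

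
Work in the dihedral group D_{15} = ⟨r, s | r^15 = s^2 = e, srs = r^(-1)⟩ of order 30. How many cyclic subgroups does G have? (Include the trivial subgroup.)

19

Group the elements of G by the cyclic subgroup they generate; each cyclic subgroup of order d accounts for φ(d) elements.
Cyclic subgroups by order — order 1: 1; order 2: 15; order 3: 1; order 5: 1; order 15: 1.
Total: 19.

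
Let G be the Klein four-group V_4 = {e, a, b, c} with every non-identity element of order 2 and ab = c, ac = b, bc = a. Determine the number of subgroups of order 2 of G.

3

|G| = 4 and 2 | 4, so subgroups of order 2 are possible by Lagrange.
The subgroups of order 2 are: {e, a}; {e, b}; {e, c}.
So G has 3 subgroups of order 2.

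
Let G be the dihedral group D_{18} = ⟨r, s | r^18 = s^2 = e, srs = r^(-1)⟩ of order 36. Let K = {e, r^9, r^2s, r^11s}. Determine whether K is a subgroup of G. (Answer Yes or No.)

Yes

|K| = 4 divides |G| = 36, consistent with Lagrange.
K contains the identity, every element's inverse is in K, and K is closed under ·: it is a subgroup.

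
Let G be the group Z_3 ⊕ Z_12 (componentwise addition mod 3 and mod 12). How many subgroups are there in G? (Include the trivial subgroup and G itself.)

|G| = 36, so by Lagrange every subgroup order divides 36. Divisors: 1, 2, 3, 4, 6, 9, 12, 18, 36.
Subgroups by order — order 1: 1; order 2: 1; order 3: 4; order 4: 1; order 6: 4; order 9: 1; order 12: 4; order 18: 1; order 36: 1.
Total: 1 + 1 + 4 + 1 + 4 + 1 + 4 + 1 + 1 = 18.

18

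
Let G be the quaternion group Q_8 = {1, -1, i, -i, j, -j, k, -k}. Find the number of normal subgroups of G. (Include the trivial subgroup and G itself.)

6

G has 6 subgroups. Checking conjugation-invariance by order — order 1: 1/1 normal; order 2: 1/1 normal; order 4: 3/3 normal; order 8: 1/1 normal.
Total normal subgroups: 6.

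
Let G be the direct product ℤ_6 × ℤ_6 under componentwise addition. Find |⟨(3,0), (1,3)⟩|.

12

|⟨(3,0)⟩| = 2 and |⟨(1,3)⟩| = 6, so |H| is a multiple of lcm(2, 6) = 6 and divides |G| = 36.
Closing under the operation: H = {(0,0), (0,3), (1,0), (1,3), (2,0), (2,3), (3,0), (3,3), (4,0), (4,3), (5,0), (5,3)}, so |H| = 12.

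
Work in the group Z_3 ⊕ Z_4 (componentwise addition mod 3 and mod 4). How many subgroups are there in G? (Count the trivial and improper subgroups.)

6

|G| = 12, so by Lagrange every subgroup order divides 12. Divisors: 1, 2, 3, 4, 6, 12.
Subgroups by order — order 1: 1; order 2: 1; order 3: 1; order 4: 1; order 6: 1; order 12: 1.
Total: 1 + 1 + 1 + 1 + 1 + 1 = 6.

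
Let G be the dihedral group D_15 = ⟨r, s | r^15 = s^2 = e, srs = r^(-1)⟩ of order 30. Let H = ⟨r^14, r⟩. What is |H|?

15

|⟨r^14⟩| = 15 and |⟨r⟩| = 15, so |H| is a multiple of lcm(15, 15) = 15 and divides |G| = 30.
Closing under the operation: H = {e, r, r^2, r^3, r^4, r^5, r^6, r^7, r^8, r^9, r^10, r^11, r^12, r^13, r^14}, so |H| = 15.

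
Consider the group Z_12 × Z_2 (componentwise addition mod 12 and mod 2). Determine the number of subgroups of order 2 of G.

3

|G| = 24 and 2 | 24, so subgroups of order 2 are possible by Lagrange.
The subgroups of order 2 are: {(0,0), (0,1)}; {(0,0), (6,0)}; {(0,0), (6,1)}.
So G has 3 subgroups of order 2.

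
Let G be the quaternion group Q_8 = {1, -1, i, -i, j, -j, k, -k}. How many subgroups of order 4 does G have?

|G| = 8 and 4 | 8, so subgroups of order 4 are possible by Lagrange.
The subgroups of order 4 are: {1, -1, i, -i}; {1, -1, j, -j}; {1, -1, k, -k}.
So G has 3 subgroups of order 4.

3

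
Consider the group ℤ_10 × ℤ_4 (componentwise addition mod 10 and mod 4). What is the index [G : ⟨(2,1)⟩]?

|⟨(2,1)⟩| = 20 and |G| = 40.
By Lagrange, [G : H] = |G|/|H| = 40/20 = 2.

2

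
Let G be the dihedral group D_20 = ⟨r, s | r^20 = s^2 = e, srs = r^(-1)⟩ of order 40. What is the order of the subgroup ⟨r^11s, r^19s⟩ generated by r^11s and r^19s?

|⟨r^11s⟩| = 2 and |⟨r^19s⟩| = 2, so |H| is a multiple of lcm(2, 2) = 2 and divides |G| = 40.
Closing under the operation: H = {e, r^4, r^8, r^12, r^16, r^3s, r^7s, r^11s, r^15s, r^19s}, so |H| = 10.

10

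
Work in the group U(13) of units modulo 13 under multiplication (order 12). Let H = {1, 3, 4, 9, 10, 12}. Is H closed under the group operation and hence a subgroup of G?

|H| = 6 divides |G| = 12, consistent with Lagrange.
H contains the identity, every element's inverse is in H, and H is closed under ·: it is a subgroup.
In fact H = ⟨4⟩.

Yes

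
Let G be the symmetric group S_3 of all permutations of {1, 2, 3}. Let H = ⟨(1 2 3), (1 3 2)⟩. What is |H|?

|⟨(1 2 3)⟩| = 3 and |⟨(1 3 2)⟩| = 3, so |H| is a multiple of lcm(3, 3) = 3 and divides |G| = 6.
Closing under the operation: H = {e, (1 2 3), (1 3 2)}, so |H| = 3.

3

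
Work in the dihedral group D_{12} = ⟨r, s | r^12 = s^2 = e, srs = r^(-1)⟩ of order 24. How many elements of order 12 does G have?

The elements of order 12 are: r, r^5, r^7, r^11.
That's 4.

4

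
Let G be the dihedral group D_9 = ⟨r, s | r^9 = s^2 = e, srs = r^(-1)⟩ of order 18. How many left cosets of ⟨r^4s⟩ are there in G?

9

|⟨r^4s⟩| = 2 and |G| = 18.
By Lagrange, [G : H] = |G|/|H| = 18/2 = 9.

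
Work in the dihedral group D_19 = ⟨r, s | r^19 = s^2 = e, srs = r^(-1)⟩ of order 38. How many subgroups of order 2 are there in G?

19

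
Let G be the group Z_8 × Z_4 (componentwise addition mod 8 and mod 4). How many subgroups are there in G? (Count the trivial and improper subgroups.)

|G| = 32, so by Lagrange every subgroup order divides 32. Divisors: 1, 2, 4, 8, 16, 32.
Subgroups by order — order 1: 1; order 2: 3; order 4: 7; order 8: 7; order 16: 3; order 32: 1.
Total: 1 + 3 + 7 + 7 + 3 + 1 = 22.

22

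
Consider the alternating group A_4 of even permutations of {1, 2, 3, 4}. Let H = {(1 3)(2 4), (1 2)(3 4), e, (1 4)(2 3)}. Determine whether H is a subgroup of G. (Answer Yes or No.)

Yes

|H| = 4 divides |G| = 12, consistent with Lagrange.
H contains the identity, every element's inverse is in H, and H is closed under ∘: it is a subgroup.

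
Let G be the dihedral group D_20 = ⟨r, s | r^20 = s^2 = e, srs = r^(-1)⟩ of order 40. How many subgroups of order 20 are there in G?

|G| = 40 and 20 | 40, so subgroups of order 20 are possible by Lagrange.
The subgroups of order 20 are: {e, r, r^2, r^3, r^4, r^5, r^6, r^7, r^8, r^9, r^10, r^11, r^12, r^13, r^14, r^15, r^16, r^17, r^18, r^19}; {e, r^2, r^4, r^6, r^8, r^10, r^12, r^14, r^16, r^18, s, r^2s, r^4s, r^6s, r^8s, r^10s, r^12s, r^14s, r^16s, r^18s}; {e, r^2, r^4, r^6, r^8, r^10, r^12, r^14, r^16, r^18, rs, r^3s, r^5s, r^7s, r^9s, r^11s, r^13s, r^15s, r^17s, r^19s}.
So G has 3 subgroups of order 20.

3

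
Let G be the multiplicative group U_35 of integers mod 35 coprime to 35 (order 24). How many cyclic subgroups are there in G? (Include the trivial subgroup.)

Each element a generates a cyclic subgroup ⟨a⟩; distinct elements may generate the same one (a cyclic group of order d has φ(d) generators).
Cyclic subgroups by order — order 1: 1; order 2: 3; order 3: 1; order 4: 2; order 6: 3; order 12: 2.
Total: 12.

12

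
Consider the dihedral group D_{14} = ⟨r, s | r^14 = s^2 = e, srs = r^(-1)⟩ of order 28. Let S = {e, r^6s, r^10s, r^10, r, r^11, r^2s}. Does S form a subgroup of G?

r^10 ∈ S but its inverse r^4 ∉ S, so S is not a subgroup.

No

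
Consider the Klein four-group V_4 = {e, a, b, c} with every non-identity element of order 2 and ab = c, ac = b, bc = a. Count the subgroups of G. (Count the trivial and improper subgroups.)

5

|G| = 4, so by Lagrange every subgroup order divides 4. Divisors: 1, 2, 4.
Subgroups by order — order 1: 1; order 2: 3; order 4: 1.
Total: 1 + 3 + 1 = 5.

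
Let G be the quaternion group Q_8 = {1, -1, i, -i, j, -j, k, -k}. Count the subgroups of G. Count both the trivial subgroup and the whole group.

|G| = 8, so by Lagrange every subgroup order divides 8. Divisors: 1, 2, 4, 8.
Subgroups by order — order 1: 1; order 2: 1; order 4: 3; order 8: 1.
Total: 1 + 1 + 3 + 1 = 6.

6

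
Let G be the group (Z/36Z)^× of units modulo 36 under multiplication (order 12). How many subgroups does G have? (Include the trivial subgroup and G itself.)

10

|G| = 12, so by Lagrange every subgroup order divides 12. Divisors: 1, 2, 3, 4, 6, 12.
Subgroups by order — order 1: 1; order 2: 3; order 3: 1; order 4: 1; order 6: 3; order 12: 1.
Total: 1 + 3 + 1 + 1 + 3 + 1 = 10.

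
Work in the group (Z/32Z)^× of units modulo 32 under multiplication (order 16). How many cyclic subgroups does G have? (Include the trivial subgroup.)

A cyclic subgroup of order d is generated by each of its φ(d) elements of order d, so the cyclic subgroups of order d number (#elements of order d)/φ(d).
Cyclic subgroups by order — order 1: 1; order 2: 3; order 4: 2; order 8: 2.
Total: 8.

8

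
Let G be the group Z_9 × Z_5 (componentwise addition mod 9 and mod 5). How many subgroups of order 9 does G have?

1

|G| = 45 and 9 | 45, so subgroups of order 9 are possible by Lagrange.
The subgroups of order 9 are: {(0,0), (1,0), (2,0), (3,0), (4,0), (5,0), (6,0), (7,0), (8,0)}.
So G has 1 subgroup of order 9.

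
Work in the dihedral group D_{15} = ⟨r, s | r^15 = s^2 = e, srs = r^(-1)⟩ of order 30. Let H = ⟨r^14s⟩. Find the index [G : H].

|⟨r^14s⟩| = 2 and |G| = 30.
By Lagrange, [G : H] = |G|/|H| = 30/2 = 15.

15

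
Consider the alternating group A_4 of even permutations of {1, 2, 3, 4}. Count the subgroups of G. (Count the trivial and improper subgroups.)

|G| = 12, so by Lagrange every subgroup order divides 12. Divisors: 1, 2, 3, 4, 6, 12.
Subgroups by order — order 1: 1; order 2: 3; order 3: 4; order 4: 1; order 6: 0; order 12: 1.
Total: 1 + 3 + 4 + 1 + 0 + 1 = 10.

10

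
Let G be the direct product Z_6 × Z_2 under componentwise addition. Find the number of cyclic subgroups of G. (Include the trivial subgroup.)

8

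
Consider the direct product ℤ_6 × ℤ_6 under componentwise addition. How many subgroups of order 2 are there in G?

3

|G| = 36 and 2 | 36, so subgroups of order 2 are possible by Lagrange.
The subgroups of order 2 are: {(0,0), (0,3)}; {(0,0), (3,0)}; {(0,0), (3,3)}.
So G has 3 subgroups of order 2.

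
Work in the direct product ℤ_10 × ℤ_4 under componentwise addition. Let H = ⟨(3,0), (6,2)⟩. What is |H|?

20

|⟨(3,0)⟩| = 10 and |⟨(6,2)⟩| = 10, so |H| is a multiple of lcm(10, 10) = 10 and divides |G| = 40.
Closing under the operation: H = {(0,0), (0,2), (1,0), (1,2), (2,0), (2,2), (3,0), (3,2), (4,0), (4,2), (5,0), (5,2), (6,0), (6,2), (7,0), (7,2), (8,0), (8,2), (9,0), (9,2)}, so |H| = 20.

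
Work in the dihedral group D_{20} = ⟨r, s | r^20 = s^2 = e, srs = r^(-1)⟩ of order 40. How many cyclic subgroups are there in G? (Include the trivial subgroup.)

Each element a generates a cyclic subgroup ⟨a⟩; distinct elements may generate the same one (a cyclic group of order d has φ(d) generators).
Cyclic subgroups by order — order 1: 1; order 2: 21; order 4: 1; order 5: 1; order 10: 1; order 20: 1.
Total: 26.

26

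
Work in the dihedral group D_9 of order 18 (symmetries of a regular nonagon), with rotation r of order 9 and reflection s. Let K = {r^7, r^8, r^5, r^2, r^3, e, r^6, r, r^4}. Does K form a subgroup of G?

|K| = 9 divides |G| = 18, consistent with Lagrange.
K contains the identity, every element's inverse is in K, and K is closed under ·: it is a subgroup.
In fact K = ⟨r^4⟩.

Yes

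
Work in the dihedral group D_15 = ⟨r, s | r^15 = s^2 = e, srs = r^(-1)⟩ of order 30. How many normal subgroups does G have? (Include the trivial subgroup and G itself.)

G has 28 subgroups. Checking conjugation-invariance by order — order 1: 1/1 normal; order 2: 0/15 normal; order 3: 1/1 normal; order 5: 1/1 normal; order 6: 0/5 normal; order 10: 0/3 normal; order 15: 1/1 normal; order 30: 1/1 normal.
Total normal subgroups: 5.

5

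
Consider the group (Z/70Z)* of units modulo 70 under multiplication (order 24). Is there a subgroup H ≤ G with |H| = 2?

Yes

2 | 24. A subgroup of order 2 is {1, 29}.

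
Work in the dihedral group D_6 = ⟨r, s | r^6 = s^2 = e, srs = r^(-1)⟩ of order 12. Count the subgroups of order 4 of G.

|G| = 12 and 4 | 12, so subgroups of order 4 are possible by Lagrange.
The subgroups of order 4 are: {e, r^3, r^2s, r^5s}; {e, r^3, s, r^3s}; {e, r^3, rs, r^4s}.
So G has 3 subgroups of order 4.

3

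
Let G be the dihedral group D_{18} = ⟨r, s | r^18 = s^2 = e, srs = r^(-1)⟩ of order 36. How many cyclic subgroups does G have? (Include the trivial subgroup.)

24

A cyclic subgroup of order d is generated by each of its φ(d) elements of order d, so the cyclic subgroups of order d number (#elements of order d)/φ(d).
Cyclic subgroups by order — order 1: 1; order 2: 19; order 3: 1; order 6: 1; order 9: 1; order 18: 1.
Total: 24.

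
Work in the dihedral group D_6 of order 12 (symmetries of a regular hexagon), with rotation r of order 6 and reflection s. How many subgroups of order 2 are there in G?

|G| = 12 and 2 | 12, so subgroups of order 2 are possible by Lagrange.
The subgroups of order 2 are: {e, r^2s}; {e, r^3}; {e, r^3s}; {e, r^4s}; … (7 in all).
So G has 7 subgroups of order 2.

7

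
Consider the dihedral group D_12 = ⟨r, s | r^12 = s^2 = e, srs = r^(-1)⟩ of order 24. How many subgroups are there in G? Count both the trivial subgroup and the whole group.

34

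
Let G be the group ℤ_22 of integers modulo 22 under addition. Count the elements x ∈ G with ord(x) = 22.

In a cyclic group of order 22, the number of elements of order d (for d | 22) is φ(d).
φ(22) = 10.

10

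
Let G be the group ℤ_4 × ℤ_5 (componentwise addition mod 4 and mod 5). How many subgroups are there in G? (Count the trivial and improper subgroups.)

|G| = 20, so by Lagrange every subgroup order divides 20. Divisors: 1, 2, 4, 5, 10, 20.
Subgroups by order — order 1: 1; order 2: 1; order 4: 1; order 5: 1; order 10: 1; order 20: 1.
Total: 1 + 1 + 1 + 1 + 1 + 1 = 6.

6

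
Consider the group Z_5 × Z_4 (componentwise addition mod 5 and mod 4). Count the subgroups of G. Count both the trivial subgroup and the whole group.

6

|G| = 20, so by Lagrange every subgroup order divides 20. Divisors: 1, 2, 4, 5, 10, 20.
Subgroups by order — order 1: 1; order 2: 1; order 4: 1; order 5: 1; order 10: 1; order 20: 1.
Total: 1 + 1 + 1 + 1 + 1 + 1 = 6.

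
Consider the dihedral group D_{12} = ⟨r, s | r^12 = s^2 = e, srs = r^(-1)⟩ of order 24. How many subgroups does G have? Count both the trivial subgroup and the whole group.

34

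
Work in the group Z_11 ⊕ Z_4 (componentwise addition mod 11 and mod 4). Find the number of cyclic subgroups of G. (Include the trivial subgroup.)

6

Each element a generates a cyclic subgroup ⟨a⟩; distinct elements may generate the same one (a cyclic group of order d has φ(d) generators).
Cyclic subgroups by order — order 1: 1; order 2: 1; order 4: 1; order 11: 1; order 22: 1; order 44: 1.
Total: 6.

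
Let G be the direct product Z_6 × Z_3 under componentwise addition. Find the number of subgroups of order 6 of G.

4

|G| = 18 and 6 | 18, so subgroups of order 6 are possible by Lagrange.
The subgroups of order 6 are: {(0,0), (0,1), (0,2), (3,0), (3,1), (3,2)}; {(0,0), (1,0), (2,0), (3,0), (4,0), (5,0)}; {(0,0), (1,1), (2,2), (3,0), (4,1), (5,2)}; {(0,0), (1,2), (2,1), (3,0), (4,2), (5,1)}.
So G has 4 subgroups of order 6.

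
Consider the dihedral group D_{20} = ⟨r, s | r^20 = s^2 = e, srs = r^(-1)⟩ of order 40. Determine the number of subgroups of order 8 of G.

|G| = 40 and 8 | 40, so subgroups of order 8 are possible by Lagrange.
The subgroups of order 8 are: {e, r^5, r^10, r^15, s, r^5s, r^10s, r^15s}; {e, r^5, r^10, r^15, rs, r^6s, r^11s, r^16s}; {e, r^5, r^10, r^15, r^2s, r^7s, r^12s, r^17s}; {e, r^5, r^10, r^15, r^3s, r^8s, r^13s, r^18s}; … (5 in all).
So G has 5 subgroups of order 8.

5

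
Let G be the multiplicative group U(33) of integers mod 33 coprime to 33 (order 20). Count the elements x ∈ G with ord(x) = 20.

0

No element of G has order 20 (even though 20 | 20).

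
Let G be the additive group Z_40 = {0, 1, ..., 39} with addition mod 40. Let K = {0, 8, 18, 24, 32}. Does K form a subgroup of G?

No

18 ∈ K but its inverse 22 ∉ K, so K is not a subgroup.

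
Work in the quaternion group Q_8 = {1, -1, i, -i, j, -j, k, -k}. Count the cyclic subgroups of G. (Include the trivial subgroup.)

5

Each element a generates a cyclic subgroup ⟨a⟩; distinct elements may generate the same one (a cyclic group of order d has φ(d) generators).
Cyclic subgroups by order — order 1: 1; order 2: 1; order 4: 3.
Total: 5.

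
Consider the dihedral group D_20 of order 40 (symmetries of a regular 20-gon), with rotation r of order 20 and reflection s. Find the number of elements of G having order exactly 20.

8

The elements of order 20 are: r, r^3, r^7, r^9, r^11, r^13, r^17, r^19.
That's 8.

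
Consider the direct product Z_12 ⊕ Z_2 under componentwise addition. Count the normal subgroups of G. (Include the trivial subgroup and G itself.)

G is abelian, so every subgroup is normal.
G has 16 subgroups in total, hence 16 normal subgroups.

16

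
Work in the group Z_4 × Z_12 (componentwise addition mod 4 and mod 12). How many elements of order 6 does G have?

6

An element (a,b) has order lcm(ord(a), ord(b)); count pairs with lcm equal to 6.
Enumerating gives 6 such elements.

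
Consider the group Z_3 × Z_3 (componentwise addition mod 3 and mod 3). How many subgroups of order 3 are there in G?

|G| = 9 and 3 | 9, so subgroups of order 3 are possible by Lagrange.
The subgroups of order 3 are: {(0,0), (0,1), (0,2)}; {(0,0), (1,0), (2,0)}; {(0,0), (1,1), (2,2)}; {(0,0), (1,2), (2,1)}.
So G has 4 subgroups of order 3.

4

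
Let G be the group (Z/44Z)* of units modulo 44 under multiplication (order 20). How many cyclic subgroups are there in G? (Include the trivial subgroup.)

A cyclic subgroup of order d is generated by each of its φ(d) elements of order d, so the cyclic subgroups of order d number (#elements of order d)/φ(d).
Cyclic subgroups by order — order 1: 1; order 2: 3; order 5: 1; order 10: 3.
Total: 8.

8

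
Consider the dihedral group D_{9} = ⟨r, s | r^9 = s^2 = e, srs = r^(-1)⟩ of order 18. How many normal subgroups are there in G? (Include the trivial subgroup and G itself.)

G has 16 subgroups. Checking conjugation-invariance by order — order 1: 1/1 normal; order 2: 0/9 normal; order 3: 1/1 normal; order 6: 0/3 normal; order 9: 1/1 normal; order 18: 1/1 normal.
Total normal subgroups: 4.

4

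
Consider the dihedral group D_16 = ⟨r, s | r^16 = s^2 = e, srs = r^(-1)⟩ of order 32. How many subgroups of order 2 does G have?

|G| = 32 and 2 | 32, so subgroups of order 2 are possible by Lagrange.
The subgroups of order 2 are: {e, r^10s}; {e, r^11s}; {e, r^12s}; {e, r^13s}; … (17 in all).
So G has 17 subgroups of order 2.

17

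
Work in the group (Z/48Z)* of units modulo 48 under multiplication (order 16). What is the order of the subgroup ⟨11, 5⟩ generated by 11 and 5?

8

|⟨11⟩| = 4 and |⟨5⟩| = 4, so |H| is a multiple of lcm(4, 4) = 4 and divides |G| = 16.
Closing under the operation: H = {1, 5, 7, 11, 25, 29, 31, 35}, so |H| = 8.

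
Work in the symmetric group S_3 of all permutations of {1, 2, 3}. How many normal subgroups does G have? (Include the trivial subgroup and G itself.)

G has 6 subgroups. Checking conjugation-invariance by order — order 1: 1/1 normal; order 2: 0/3 normal; order 3: 1/1 normal; order 6: 1/1 normal.
Total normal subgroups: 3.

3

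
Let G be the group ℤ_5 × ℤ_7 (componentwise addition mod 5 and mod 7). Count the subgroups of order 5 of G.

|G| = 35 and 5 | 35, so subgroups of order 5 are possible by Lagrange.
The subgroups of order 5 are: {(0,0), (1,0), (2,0), (3,0), (4,0)}.
So G has 1 subgroup of order 5.

1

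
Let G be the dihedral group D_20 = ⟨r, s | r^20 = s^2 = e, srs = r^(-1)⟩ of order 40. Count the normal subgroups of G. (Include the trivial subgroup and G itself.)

G has 48 subgroups. Checking conjugation-invariance by order — order 1: 1/1 normal; order 2: 1/21 normal; order 4: 1/11 normal; order 5: 1/1 normal; order 8: 0/5 normal; order 10: 1/5 normal; order 20: 3/3 normal; order 40: 1/1 normal.
Total normal subgroups: 9.

9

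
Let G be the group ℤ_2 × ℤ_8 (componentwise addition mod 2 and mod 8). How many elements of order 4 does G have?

An element (a,b) has order lcm(ord(a), ord(b)); count pairs with lcm equal to 4.
Enumerating gives 4 such elements.

4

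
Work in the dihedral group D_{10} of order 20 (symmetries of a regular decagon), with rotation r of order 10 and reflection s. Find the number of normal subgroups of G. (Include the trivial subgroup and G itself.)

7

G has 22 subgroups. Checking conjugation-invariance by order — order 1: 1/1 normal; order 2: 1/11 normal; order 4: 0/5 normal; order 5: 1/1 normal; order 10: 3/3 normal; order 20: 1/1 normal.
Total normal subgroups: 7.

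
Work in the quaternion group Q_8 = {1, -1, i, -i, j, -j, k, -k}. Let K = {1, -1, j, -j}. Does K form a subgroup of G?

|K| = 4 divides |G| = 8, consistent with Lagrange.
K contains the identity, every element's inverse is in K, and K is closed under ·: it is a subgroup.
In fact K = ⟨j⟩.

Yes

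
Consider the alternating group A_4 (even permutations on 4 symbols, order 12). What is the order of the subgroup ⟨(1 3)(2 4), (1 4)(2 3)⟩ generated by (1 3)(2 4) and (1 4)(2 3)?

|⟨(1 3)(2 4)⟩| = 2 and |⟨(1 4)(2 3)⟩| = 2, so |H| is a multiple of lcm(2, 2) = 2 and divides |G| = 12.
Closing under the operation: H = {e, (1 2)(3 4), (1 3)(2 4), (1 4)(2 3)}, so |H| = 4.

4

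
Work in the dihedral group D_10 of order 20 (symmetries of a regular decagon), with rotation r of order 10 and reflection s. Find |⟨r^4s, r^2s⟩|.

10

|⟨r^4s⟩| = 2 and |⟨r^2s⟩| = 2, so |H| is a multiple of lcm(2, 2) = 2 and divides |G| = 20.
Closing under the operation: H = {e, r^2, r^4, r^6, r^8, s, r^2s, r^4s, r^6s, r^8s}, so |H| = 10.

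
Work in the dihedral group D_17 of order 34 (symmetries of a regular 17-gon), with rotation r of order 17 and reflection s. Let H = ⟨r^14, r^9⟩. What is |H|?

17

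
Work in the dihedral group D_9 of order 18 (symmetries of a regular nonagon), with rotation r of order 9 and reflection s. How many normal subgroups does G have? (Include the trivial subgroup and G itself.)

4

G has 16 subgroups. Checking conjugation-invariance by order — order 1: 1/1 normal; order 2: 0/9 normal; order 3: 1/1 normal; order 6: 0/3 normal; order 9: 1/1 normal; order 18: 1/1 normal.
Total normal subgroups: 4.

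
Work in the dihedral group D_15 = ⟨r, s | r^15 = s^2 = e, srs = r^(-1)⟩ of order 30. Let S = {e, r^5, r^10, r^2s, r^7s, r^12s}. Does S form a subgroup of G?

|S| = 6 divides |G| = 30, consistent with Lagrange.
S contains the identity, every element's inverse is in S, and S is closed under ·: it is a subgroup.

Yes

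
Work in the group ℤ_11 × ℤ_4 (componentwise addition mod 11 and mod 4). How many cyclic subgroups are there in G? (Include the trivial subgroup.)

A cyclic subgroup of order d is generated by each of its φ(d) elements of order d, so the cyclic subgroups of order d number (#elements of order d)/φ(d).
Cyclic subgroups by order — order 1: 1; order 2: 1; order 4: 1; order 11: 1; order 22: 1; order 44: 1.
Total: 6.

6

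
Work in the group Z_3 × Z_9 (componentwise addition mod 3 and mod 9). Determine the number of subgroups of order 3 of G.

|G| = 27 and 3 | 27, so subgroups of order 3 are possible by Lagrange.
The subgroups of order 3 are: {(0,0), (0,3), (0,6)}; {(0,0), (1,0), (2,0)}; {(0,0), (1,3), (2,6)}; {(0,0), (1,6), (2,3)}.
So G has 4 subgroups of order 3.

4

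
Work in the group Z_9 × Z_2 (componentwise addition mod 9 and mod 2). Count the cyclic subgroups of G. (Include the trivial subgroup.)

6

Group the elements of G by the cyclic subgroup they generate; each cyclic subgroup of order d accounts for φ(d) elements.
Cyclic subgroups by order — order 1: 1; order 2: 1; order 3: 1; order 6: 1; order 9: 1; order 18: 1.
Total: 6.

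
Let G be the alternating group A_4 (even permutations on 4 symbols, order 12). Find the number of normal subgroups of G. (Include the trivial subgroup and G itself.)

G has 10 subgroups. Checking conjugation-invariance by order — order 1: 1/1 normal; order 2: 0/3 normal; order 3: 0/4 normal; order 4: 1/1 normal; order 12: 1/1 normal.
Total normal subgroups: 3.

3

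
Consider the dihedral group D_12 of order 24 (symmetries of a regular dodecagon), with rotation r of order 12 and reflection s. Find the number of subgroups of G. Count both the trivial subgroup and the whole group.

|G| = 24, so by Lagrange every subgroup order divides 24. Divisors: 1, 2, 3, 4, 6, 8, 12, 24.
Subgroups by order — order 1: 1; order 2: 13; order 3: 1; order 4: 7; order 6: 5; order 8: 3; order 12: 3; order 24: 1.
Total: 1 + 13 + 1 + 7 + 5 + 3 + 3 + 1 = 34.

34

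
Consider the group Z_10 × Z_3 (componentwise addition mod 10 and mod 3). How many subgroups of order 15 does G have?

1

|G| = 30 and 15 | 30, so subgroups of order 15 are possible by Lagrange.
The subgroups of order 15 are: {(0,0), (0,1), (0,2), (2,0), (2,1), (2,2), (4,0), (4,1), (4,2), (6,0), (6,1), (6,2), (8,0), (8,1), (8,2)}.
So G has 1 subgroup of order 15.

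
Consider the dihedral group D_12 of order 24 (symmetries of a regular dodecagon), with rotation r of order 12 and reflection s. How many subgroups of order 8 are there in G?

3

|G| = 24 and 8 | 24, so subgroups of order 8 are possible by Lagrange.
The subgroups of order 8 are: {e, r^3, r^6, r^9, rs, r^4s, r^7s, r^10s}; {e, r^3, r^6, r^9, r^2s, r^5s, r^8s, r^11s}; {e, r^3, r^6, r^9, s, r^3s, r^6s, r^9s}.
So G has 3 subgroups of order 8.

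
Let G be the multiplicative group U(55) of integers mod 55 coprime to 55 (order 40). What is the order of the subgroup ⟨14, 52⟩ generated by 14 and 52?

|⟨14⟩| = 10 and |⟨52⟩| = 20, so |H| is a multiple of lcm(10, 20) = 20 and divides |G| = 40.
Closing under the operation: H = {1, 2, 4, 7, 8, 9, 13, 14, 16, 17, 18, 26, 28, 31, 32, 34, 36, 43, 49, 52}, so |H| = 20.

20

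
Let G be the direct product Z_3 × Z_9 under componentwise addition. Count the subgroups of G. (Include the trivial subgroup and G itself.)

10

|G| = 27, so by Lagrange every subgroup order divides 27. Divisors: 1, 3, 9, 27.
Subgroups by order — order 1: 1; order 3: 4; order 9: 4; order 27: 1.
Total: 1 + 4 + 4 + 1 = 10.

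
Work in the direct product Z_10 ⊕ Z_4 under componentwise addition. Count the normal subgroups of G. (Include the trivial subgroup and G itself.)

G is abelian, so every subgroup is normal.
G has 16 subgroups in total, hence 16 normal subgroups.

16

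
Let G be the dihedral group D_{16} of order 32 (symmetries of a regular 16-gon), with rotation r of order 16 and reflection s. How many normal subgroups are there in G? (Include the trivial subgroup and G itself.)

G has 36 subgroups. Checking conjugation-invariance by order — order 1: 1/1 normal; order 2: 1/17 normal; order 4: 1/9 normal; order 8: 1/5 normal; order 16: 3/3 normal; order 32: 1/1 normal.
Total normal subgroups: 8.

8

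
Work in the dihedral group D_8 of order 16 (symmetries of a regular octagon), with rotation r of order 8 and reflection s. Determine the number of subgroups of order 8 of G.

|G| = 16 and 8 | 16, so subgroups of order 8 are possible by Lagrange.
The subgroups of order 8 are: {e, r, r^2, r^3, r^4, r^5, r^6, r^7}; {e, r^2, r^4, r^6, s, r^2s, r^4s, r^6s}; {e, r^2, r^4, r^6, rs, r^3s, r^5s, r^7s}.
So G has 3 subgroups of order 8.

3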